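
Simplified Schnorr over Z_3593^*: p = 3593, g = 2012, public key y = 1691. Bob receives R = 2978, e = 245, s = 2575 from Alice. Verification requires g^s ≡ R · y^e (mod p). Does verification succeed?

fails

g^s mod p:
Squares mod 3593: 2012^1≡2012, 2012^2≡2426, 2012^4≡142, 2012^8≡2199, 2012^16≡3016, 2012^32≡2373, 2012^64≡898, 2012^128≡1572, 2012^256≡2793, 2012^512≡446, 2012^1024≡1301, 2012^2048≡298
2575 = 2048 + 512 + 8 + 4 + 2 + 1, so 2012^2575 ≡ 298·446·2199·142·2426·2012 ≡ 922 (mod 3593)
R · y^e mod p:
Squares mod 3593: 1691^1≡1691, 1691^2≡3046, 1691^4≡990, 1691^8≡2804, 1691^16≡932, 1691^32≡2711, 1691^64≡1836, 1691^128≡662
245 = 128 + 64 + 32 + 16 + 4 + 1, so 1691^245 ≡ 662·1836·2711·932·990·1691 ≡ 3065 (mod 3593)
2978·3065 = 9127570 ≡ 1350 (mod 3593)
922 ≠ 1350; the check fails.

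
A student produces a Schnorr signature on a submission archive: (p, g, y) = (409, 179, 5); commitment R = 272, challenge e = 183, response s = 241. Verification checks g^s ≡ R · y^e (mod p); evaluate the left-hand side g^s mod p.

179^2 = 32041 ≡ 139
179^4 ≡ 139^2 = 19321 ≡ 98
179^8 ≡ 98^2 = 9604 ≡ 197
179^16 ≡ 197^2 = 38809 ≡ 363
179^32 ≡ 363^2 = 131769 ≡ 71
179^64 ≡ 71^2 = 5041 ≡ 133
179^128 ≡ 133^2 = 17689 ≡ 102
241 = 128 + 64 + 32 + 16 + 1, so 179^241 ≡ 102·133·71·363·179 ≡ 77 (mod 409)

77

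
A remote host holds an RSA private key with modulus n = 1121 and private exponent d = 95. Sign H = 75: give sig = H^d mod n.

H^2 ≡ 75^2 = 5625 ≡ 20
H^4 ≡ 20^2 = 400
H^8 ≡ 400^2 = 160000 ≡ 818
H^16 ≡ 818^2 = 669124 ≡ 1008
H^32 ≡ 1008^2 = 1016064 ≡ 438
H^64 ≡ 438^2 = 191844 ≡ 153
95 = 64 + 16 + 8 + 4 + 2 + 1, so H^95 ≡ 153·1008·818·400·20·75 ≡ 759 (mod 1121)

759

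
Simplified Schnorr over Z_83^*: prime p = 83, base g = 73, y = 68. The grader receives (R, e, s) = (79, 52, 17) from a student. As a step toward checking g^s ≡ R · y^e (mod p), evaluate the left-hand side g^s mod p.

Squares mod 83: 73^1≡73, 73^2≡17, 73^4≡40, 73^8≡23, 73^16≡31
17 = 16 + 1, so 73^17 ≡ 31·73 ≡ 22 (mod 83)

22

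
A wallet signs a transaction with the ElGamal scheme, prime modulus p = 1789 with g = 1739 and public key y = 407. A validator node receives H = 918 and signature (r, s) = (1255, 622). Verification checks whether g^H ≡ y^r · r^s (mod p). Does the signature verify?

verifies

Left side g^H mod p:
Squares mod 1789: 1739^1≡1739, 1739^2≡711, 1739^4≡1023, 1739^8≡1753, 1739^16≡1296, 1739^32≡1534, 1739^64≡621, 1739^128≡1006, 1739^256≡1251, 1739^512≡1415
918 = 512 + 256 + 128 + 16 + 4 + 2, so 1739^918 ≡ 1415·1251·1006·1296·1023·711 ≡ 142 (mod 1789)
Right side y^r · r^s mod p:
Squares mod 1789: 407^1≡407, 407^2≡1061, 407^4≡440, 407^8≡388, 407^16≡268, 407^32≡264, 407^64≡1714, 407^128≡258, 407^256≡371, 407^512≡1677, 407^1024≡21
1255 = 1024 + 128 + 64 + 32 + 4 + 2 + 1, so 407^1255 ≡ 21·258·1714·264·440·1061·407 ≡ 161 (mod 1789)
Squares mod 1789: 1255^1≡1255, 1255^2≡705, 1255^4≡1472, 1255^8≡305, 1255^16≡1786, 1255^32≡9, 1255^64≡81, 1255^128≡1194, 1255^256≡1592, 1255^512≡1240
622 = 512 + 64 + 32 + 8 + 4 + 2, so 1255^622 ≡ 1240·81·9·305·1472·705 ≡ 112 (mod 1789)
161·112 = 18032 ≡ 142 (mod 1789)
142 ≡ 142 (mod 1789), so the signature is genuine.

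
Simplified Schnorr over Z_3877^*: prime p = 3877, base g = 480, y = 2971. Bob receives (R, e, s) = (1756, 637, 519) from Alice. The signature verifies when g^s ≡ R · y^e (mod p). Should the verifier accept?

g^s mod p:
480^2 = 230400 ≡ 1657
480^4 ≡ 1657^2 = 2745649 ≡ 733
480^8 ≡ 733^2 = 537289 ≡ 2263
480^16 ≡ 2263^2 = 5121169 ≡ 3529
480^32 ≡ 3529^2 = 12453841 ≡ 917
480^64 ≡ 917^2 = 840889 ≡ 3457
480^128 ≡ 3457^2 = 11950849 ≡ 1935
480^256 ≡ 1935^2 = 3744225 ≡ 2920
480^512 ≡ 2920^2 = 8526400 ≡ 877
519 = 512 + 4 + 2 + 1, so 480^519 ≡ 877·733·1657·480 ≡ 395 (mod 3877)
R · y^e mod p:
2971^2 = 8826841 ≡ 2789
2971^4 ≡ 2789^2 = 7778521 ≡ 1259
2971^8 ≡ 1259^2 = 1585081 ≡ 3265
2971^16 ≡ 3265^2 = 10660225 ≡ 2352
2971^32 ≡ 2352^2 = 5531904 ≡ 3302
2971^64 ≡ 3302^2 = 10903204 ≡ 1080
2971^128 ≡ 1080^2 = 1166400 ≡ 3300
2971^256 ≡ 3300^2 = 10890000 ≡ 3384
2971^512 ≡ 3384^2 = 11451456 ≡ 2675
637 = 512 + 64 + 32 + 16 + 8 + 4 + 1, so 2971^637 ≡ 2675·1080·3302·2352·3265·1259·2971 ≡ 3305 (mod 3877)
1756·3305 = 5803580 ≡ 3588 (mod 3877)
395 ≠ 3588; the check fails.

reject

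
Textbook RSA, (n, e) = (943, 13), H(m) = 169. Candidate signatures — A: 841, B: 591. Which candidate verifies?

A

Candidate A: 841^13 mod 943 = 169
  → matches H(m) = 169
Candidate B: 591^13 mod 943 = 555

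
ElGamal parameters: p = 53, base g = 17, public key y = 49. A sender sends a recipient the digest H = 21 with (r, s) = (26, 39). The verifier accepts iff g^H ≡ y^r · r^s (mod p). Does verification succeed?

fails

Left side g^H mod p:
Squares mod 53: 17^1≡17, 17^2≡24, 17^4≡46, 17^8≡49, 17^16≡16
21 = 16 + 4 + 1, so 17^21 ≡ 16·46·17 ≡ 4 (mod 53)
Right side y^r · r^s mod p:
Squares mod 53: 49^1≡49, 49^2≡16, 49^4≡44, 49^8≡28, 49^16≡42
26 = 16 + 8 + 2, so 49^26 ≡ 42·28·16 ≡ 1 (mod 53)
Squares mod 53: 26^1≡26, 26^2≡40, 26^4≡10, 26^8≡47, 26^16≡36, 26^32≡24
39 = 32 + 4 + 2 + 1, so 26^39 ≡ 24·10·40·26 ≡ 23 (mod 53)
1·23 = 23 ≡ 23 (mod 53)
4 ≠ 23, so verification fails.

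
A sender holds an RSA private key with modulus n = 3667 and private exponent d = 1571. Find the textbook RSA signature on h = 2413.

3002

h^2 ≡ 2413^2 = 5822569 ≡ 3040
h^4 ≡ 3040^2 = 9241600 ≡ 760
h^8 ≡ 760^2 = 577600 ≡ 1881
h^16 ≡ 1881^2 = 3538161 ≡ 3173
h^32 ≡ 3173^2 = 10067929 ≡ 2014
h^64 ≡ 2014^2 = 4056196 ≡ 494
h^128 ≡ 494^2 = 244036 ≡ 2014
h^256 ≡ 2014^2 = 4056196 ≡ 494
h^512 ≡ 494^2 = 244036 ≡ 2014
h^1024 ≡ 2014^2 = 4056196 ≡ 494
1571 = 1024 + 512 + 32 + 2 + 1, so h^1571 ≡ 494·2014·2014·3040·2413 ≡ 3002 (mod 3667)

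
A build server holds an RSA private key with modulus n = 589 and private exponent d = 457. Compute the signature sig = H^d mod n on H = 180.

118

Squares mod 589: H^1≡180, H^2≡5, H^4≡25, H^8≡36, H^16≡118, H^32≡377, H^64≡180, H^128≡5, H^256≡25
457 = 256 + 128 + 64 + 8 + 1, so H^457 ≡ 25·5·180·36·180 ≡ 118 (mod 589)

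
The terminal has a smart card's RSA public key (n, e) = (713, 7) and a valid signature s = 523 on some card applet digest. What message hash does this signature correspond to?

s^2 ≡ 523^2 = 273529 ≡ 450
s^4 ≡ 450^2 = 202500 ≡ 8
7 = 4 + 2 + 1, so s^7 ≡ 8·450·523 ≡ 480 (mod 713)

480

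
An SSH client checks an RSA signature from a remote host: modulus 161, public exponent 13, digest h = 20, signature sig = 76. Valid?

yes

Squares mod 161: sig^1≡76, sig^2≡141, sig^4≡78, sig^8≡127
13 = 8 + 4 + 1, so sig^13 ≡ 127·78·76 ≡ 20 (mod 161)
sig^13 mod 161 = 20 matches h.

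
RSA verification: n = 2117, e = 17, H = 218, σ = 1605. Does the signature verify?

verifies

σ^2 ≡ 1605^2 = 2576025 ≡ 1753
σ^4 ≡ 1753^2 = 3073009 ≡ 1242
σ^8 ≡ 1242^2 = 1542564 ≡ 1388
σ^16 ≡ 1388^2 = 1926544 ≡ 74
17 = 16 + 1, so σ^17 ≡ 74·1605 ≡ 218 (mod 2117)
Since 218 equals the digest 218, verification succeeds.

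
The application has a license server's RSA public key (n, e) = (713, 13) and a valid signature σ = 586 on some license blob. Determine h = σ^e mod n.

224

Squares mod 713: σ^1≡586, σ^2≡443, σ^4≡174, σ^8≡330
13 = 8 + 4 + 1, so σ^13 ≡ 330·174·586 ≡ 224 (mod 713)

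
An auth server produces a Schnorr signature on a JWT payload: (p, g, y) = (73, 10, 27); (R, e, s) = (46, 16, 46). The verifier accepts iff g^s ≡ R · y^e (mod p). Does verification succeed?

passes

g^s mod p:
10^2 = 100 ≡ 27
10^4 ≡ 27^2 = 729 ≡ 72
10^8 ≡ 72^2 = 5184 ≡ 1
10^16 ≡ 1^2 = 1
10^32 ≡ 1^2 = 1
46 = 32 + 8 + 4 + 2, so 10^46 ≡ 1·1·72·27 ≡ 46 (mod 73)
R · y^e mod p:
27^2 = 729 ≡ 72
27^4 ≡ 72^2 = 5184 ≡ 1
27^8 ≡ 1^2 = 1
27^16 ≡ 1^2 = 1
46·1 = 46 ≡ 46 (mod 73)
46 ≡ 46 (mod 73); signature holds.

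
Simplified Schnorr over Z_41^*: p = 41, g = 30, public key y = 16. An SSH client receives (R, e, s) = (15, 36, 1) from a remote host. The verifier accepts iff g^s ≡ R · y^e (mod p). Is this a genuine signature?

forged

g^s mod p:
30^1 mod 41 = 30
R · y^e mod p:
Squares mod 41: 16^1≡16, 16^2≡10, 16^4≡18, 16^8≡37, 16^16≡16, 16^32≡10
36 = 32 + 4, so 16^36 ≡ 10·18 ≡ 16 (mod 41)
15·16 = 240 ≡ 35 (mod 41)
30 ≠ 35; the check fails.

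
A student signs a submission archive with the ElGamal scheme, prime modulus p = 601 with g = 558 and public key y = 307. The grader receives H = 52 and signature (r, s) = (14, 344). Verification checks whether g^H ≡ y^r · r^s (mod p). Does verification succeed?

Left side g^H mod p:
Squares mod 601: 558^1≡558, 558^2≡46, 558^4≡313, 558^8≡6, 558^16≡36, 558^32≡94
52 = 32 + 16 + 4, so 558^52 ≡ 94·36·313 ≡ 230 (mod 601)
Right side y^r · r^s mod p:
Squares mod 601: 307^1≡307, 307^2≡493, 307^4≡245, 307^8≡526
14 = 8 + 4 + 2, so 307^14 ≡ 526·245·493 ≡ 599 (mod 601)
Squares mod 601: 14^1≡14, 14^2≡196, 14^4≡553, 14^8≡501, 14^16≡384, 14^32≡211, 14^64≡47, 14^128≡406, 14^256≡162
344 = 256 + 64 + 16 + 8, so 14^344 ≡ 162·47·384·501 ≡ 486 (mod 601)
599·486 = 291114 ≡ 230 (mod 601)
230 ≡ 230 (mod 601), so the signature is genuine.

passes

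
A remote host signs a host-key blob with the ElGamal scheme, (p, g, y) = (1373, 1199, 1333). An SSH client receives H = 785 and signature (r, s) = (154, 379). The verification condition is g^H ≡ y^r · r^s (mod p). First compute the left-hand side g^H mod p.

1199^2 = 1437601 ≡ 70
1199^4 ≡ 70^2 = 4900 ≡ 781
1199^8 ≡ 781^2 = 609961 ≡ 349
1199^16 ≡ 349^2 = 121801 ≡ 977
1199^32 ≡ 977^2 = 954529 ≡ 294
1199^64 ≡ 294^2 = 86436 ≡ 1310
1199^128 ≡ 1310^2 = 1716100 ≡ 1223
1199^256 ≡ 1223^2 = 1495729 ≡ 532
1199^512 ≡ 532^2 = 283024 ≡ 186
785 = 512 + 256 + 16 + 1, so 1199^785 ≡ 186·532·977·1199 ≡ 1043 (mod 1373)

1043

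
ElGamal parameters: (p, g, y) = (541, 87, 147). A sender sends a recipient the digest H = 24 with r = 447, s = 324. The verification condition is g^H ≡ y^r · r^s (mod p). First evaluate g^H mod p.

309

87^2 = 7569 ≡ 536
87^4 ≡ 536^2 = 287296 ≡ 25
87^8 ≡ 25^2 = 625 ≡ 84
87^16 ≡ 84^2 = 7056 ≡ 23
24 = 16 + 8, so 87^24 ≡ 23·84 ≡ 309 (mod 541)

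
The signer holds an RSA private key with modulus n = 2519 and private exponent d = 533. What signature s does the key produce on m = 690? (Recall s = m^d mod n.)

Squares mod 2519: m^1≡690, m^2≡9, m^4≡81, m^8≡1523, m^16≡2049, m^32≡1747, m^64≡1500, m^128≡533, m^256≡1961, m^512≡1527
533 = 512 + 16 + 4 + 1, so m^533 ≡ 1527·2049·81·690 ≡ 402 (mod 2519)

402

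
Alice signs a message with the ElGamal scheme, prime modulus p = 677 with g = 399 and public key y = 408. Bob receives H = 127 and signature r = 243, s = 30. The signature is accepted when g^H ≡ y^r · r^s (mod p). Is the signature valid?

invalid

Left side g^H mod p:
Squares mod 677: 399^1≡399, 399^2≡106, 399^4≡404, 399^8≡59, 399^16≡96, 399^32≡415, 399^64≡267
127 = 64 + 32 + 16 + 8 + 4 + 2 + 1, so 399^127 ≡ 267·415·96·59·404·106·399 ≡ 423 (mod 677)
Right side y^r · r^s mod p:
Squares mod 677: 408^1≡408, 408^2≡599, 408^4≡668, 408^8≡81, 408^16≡468, 408^32≡353, 408^64≡41, 408^128≡327
243 = 128 + 64 + 32 + 16 + 2 + 1, so 408^243 ≡ 327·41·353·468·599·408 ≡ 485 (mod 677)
Squares mod 677: 243^1≡243, 243^2≡150, 243^4≡159, 243^8≡232, 243^16≡341
30 = 16 + 8 + 4 + 2, so 243^30 ≡ 341·232·159·150 ≡ 536 (mod 677)
485·536 = 259960 ≡ 669 (mod 677)
423 ≠ 669, so verification fails.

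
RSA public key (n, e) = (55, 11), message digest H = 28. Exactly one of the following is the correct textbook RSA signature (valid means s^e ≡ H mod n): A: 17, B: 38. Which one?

Candidate A: Squares mod 55: 17^1≡17, 17^2≡14, 17^4≡31, 17^8≡26; 11 = 8 + 2 + 1, so 17^11 ≡ 26·14·17 ≡ 28 (mod 55)
  → matches H = 28
Candidate B: Squares mod 55: 38^1≡38, 38^2≡14, 38^4≡31, 38^8≡26; 11 = 8 + 2 + 1, so 38^11 ≡ 26·14·38 ≡ 27 (mod 55)

A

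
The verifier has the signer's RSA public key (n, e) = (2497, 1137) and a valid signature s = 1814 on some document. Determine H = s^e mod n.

780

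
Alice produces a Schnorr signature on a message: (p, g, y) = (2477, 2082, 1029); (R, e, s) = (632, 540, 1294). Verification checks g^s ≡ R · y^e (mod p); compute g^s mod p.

2082^2 = 4334724 ≡ 2451
2082^4 ≡ 2451^2 = 6007401 ≡ 676
2082^8 ≡ 676^2 = 456976 ≡ 1208
2082^16 ≡ 1208^2 = 1459264 ≡ 311
2082^32 ≡ 311^2 = 96721 ≡ 118
2082^64 ≡ 118^2 = 13924 ≡ 1539
2082^128 ≡ 1539^2 = 2368521 ≡ 509
2082^256 ≡ 509^2 = 259081 ≡ 1473
2082^512 ≡ 1473^2 = 2169729 ≡ 2354
2082^1024 ≡ 2354^2 = 5541316 ≡ 267
1294 = 1024 + 256 + 8 + 4 + 2, so 2082^1294 ≡ 267·1473·1208·676·2451 ≡ 315 (mod 2477)

315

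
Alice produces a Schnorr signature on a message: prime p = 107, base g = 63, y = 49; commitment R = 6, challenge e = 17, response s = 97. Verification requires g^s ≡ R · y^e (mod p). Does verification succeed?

g^s mod p:
Squares mod 107: 63^1≡63, 63^2≡10, 63^4≡100, 63^8≡49, 63^16≡47, 63^32≡69, 63^64≡53
97 = 64 + 32 + 1, so 63^97 ≡ 53·69·63 ≡ 20 (mod 107)
R · y^e mod p:
Squares mod 107: 49^1≡49, 49^2≡47, 49^4≡69, 49^8≡53, 49^16≡27
17 = 16 + 1, so 49^17 ≡ 27·49 ≡ 39 (mod 107)
6·39 = 234 ≡ 20 (mod 107)
20 ≡ 20 (mod 107); signature holds.

passes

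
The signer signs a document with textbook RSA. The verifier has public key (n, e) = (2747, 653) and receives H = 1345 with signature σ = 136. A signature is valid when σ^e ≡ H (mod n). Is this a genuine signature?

Squares mod 2747: σ^1≡136, σ^2≡2014, σ^4≡1624, σ^8≡256, σ^16≡2355, σ^32≡2579, σ^64≡754, σ^128≡2634, σ^256≡1781, σ^512≡1923
653 = 512 + 128 + 8 + 4 + 1, so σ^653 ≡ 1923·2634·256·1624·136 ≡ 11 (mod 2747)
σ^653 mod 2747 = 11, but H = 1345.

forged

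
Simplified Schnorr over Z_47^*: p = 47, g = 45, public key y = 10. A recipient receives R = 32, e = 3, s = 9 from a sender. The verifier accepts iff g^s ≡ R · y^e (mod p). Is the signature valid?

invalid

g^s mod p:
Squares mod 47: 45^1≡45, 45^2≡4, 45^4≡16, 45^8≡21
9 = 8 + 1, so 45^9 ≡ 21·45 ≡ 5 (mod 47)
R · y^e mod p:
Squares mod 47: 10^1≡10, 10^2≡6
3 = 2 + 1, so 10^3 ≡ 6·10 ≡ 13 (mod 47)
32·13 = 416 ≡ 40 (mod 47)
5 ≠ 40; the check fails.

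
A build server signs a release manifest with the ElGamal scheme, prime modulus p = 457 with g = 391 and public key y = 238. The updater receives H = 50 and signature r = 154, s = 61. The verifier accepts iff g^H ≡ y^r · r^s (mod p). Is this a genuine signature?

Left side g^H mod p:
391^2 = 152881 ≡ 243
391^4 ≡ 243^2 = 59049 ≡ 96
391^8 ≡ 96^2 = 9216 ≡ 76
391^16 ≡ 76^2 = 5776 ≡ 292
391^32 ≡ 292^2 = 85264 ≡ 262
50 = 32 + 16 + 2, so 391^50 ≡ 262·292·243 ≡ 169 (mod 457)
Right side y^r · r^s mod p:
238^2 = 56644 ≡ 433
238^4 ≡ 433^2 = 187489 ≡ 119
238^8 ≡ 119^2 = 14161 ≡ 451
238^16 ≡ 451^2 = 203401 ≡ 36
238^32 ≡ 36^2 = 1296 ≡ 382
238^64 ≡ 382^2 = 145924 ≡ 141
238^128 ≡ 141^2 = 19881 ≡ 230
154 = 128 + 16 + 8 + 2, so 238^154 ≡ 230·36·451·433 ≡ 7 (mod 457)
154^2 = 23716 ≡ 409
154^4 ≡ 409^2 = 167281 ≡ 19
154^8 ≡ 19^2 = 361
154^16 ≡ 361^2 = 130321 ≡ 76
154^32 ≡ 76^2 = 5776 ≡ 292
61 = 32 + 16 + 8 + 4 + 1, so 154^61 ≡ 292·76·361·19·154 ≡ 31 (mod 457)
7·31 = 217 ≡ 217 (mod 457)
169 ≠ 217, so verification fails.

forged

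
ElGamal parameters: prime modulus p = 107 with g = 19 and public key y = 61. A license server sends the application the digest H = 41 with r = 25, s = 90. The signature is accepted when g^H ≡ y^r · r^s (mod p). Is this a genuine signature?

genuine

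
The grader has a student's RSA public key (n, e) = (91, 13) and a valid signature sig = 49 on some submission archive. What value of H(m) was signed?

49

sig^13 mod 91 = 49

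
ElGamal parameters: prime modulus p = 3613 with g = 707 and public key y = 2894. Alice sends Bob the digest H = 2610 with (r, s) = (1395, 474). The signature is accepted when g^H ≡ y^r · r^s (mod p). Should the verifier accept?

accept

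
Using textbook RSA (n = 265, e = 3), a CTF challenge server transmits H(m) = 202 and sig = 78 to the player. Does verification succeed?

Squares mod 265: sig^1≡78, sig^2≡254
3 = 2 + 1, so sig^3 ≡ 254·78 ≡ 202 (mod 265)
202 = H(m), so the signature checks out.

passes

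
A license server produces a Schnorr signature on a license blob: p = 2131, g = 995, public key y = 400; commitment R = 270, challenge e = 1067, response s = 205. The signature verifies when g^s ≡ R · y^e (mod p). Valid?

g^s mod p:
995^2 = 990025 ≡ 1241
995^4 ≡ 1241^2 = 1540081 ≡ 1499
995^8 ≡ 1499^2 = 2247001 ≡ 927
995^16 ≡ 927^2 = 859329 ≡ 536
995^32 ≡ 536^2 = 287296 ≡ 1742
995^64 ≡ 1742^2 = 3034564 ≡ 20
995^128 ≡ 20^2 = 400
205 = 128 + 64 + 8 + 4 + 1, so 995^205 ≡ 400·20·927·1499·995 ≡ 41 (mod 2131)
R · y^e mod p:
400^2 = 160000 ≡ 175
400^4 ≡ 175^2 = 30625 ≡ 791
400^8 ≡ 791^2 = 625681 ≡ 1298
400^16 ≡ 1298^2 = 1684804 ≡ 1314
400^32 ≡ 1314^2 = 1726596 ≡ 486
400^64 ≡ 486^2 = 236196 ≡ 1786
400^128 ≡ 1786^2 = 3189796 ≡ 1820
400^256 ≡ 1820^2 = 3312400 ≡ 826
400^512 ≡ 826^2 = 682276 ≡ 356
400^1024 ≡ 356^2 = 126736 ≡ 1007
1067 = 1024 + 32 + 8 + 2 + 1, so 400^1067 ≡ 1007·486·1298·175·400 ≡ 175 (mod 2131)
270·175 = 47250 ≡ 368 (mod 2131)
41 ≠ 368; the check fails.

no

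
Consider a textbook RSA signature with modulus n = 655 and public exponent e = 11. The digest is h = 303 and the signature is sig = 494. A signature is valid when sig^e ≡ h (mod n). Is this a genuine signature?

forged

Squares mod 655: sig^1≡494, sig^2≡376, sig^4≡551, sig^8≡336
11 = 8 + 2 + 1, so sig^11 ≡ 336·376·494 ≡ 274 (mod 655)
sig^11 mod 655 = 274, but h = 303.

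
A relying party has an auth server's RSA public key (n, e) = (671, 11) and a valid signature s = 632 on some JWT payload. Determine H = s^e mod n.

225

s^2 ≡ 632^2 = 399424 ≡ 179
s^4 ≡ 179^2 = 32041 ≡ 504
s^8 ≡ 504^2 = 254016 ≡ 378
11 = 8 + 2 + 1, so s^11 ≡ 378·179·632 ≡ 225 (mod 671)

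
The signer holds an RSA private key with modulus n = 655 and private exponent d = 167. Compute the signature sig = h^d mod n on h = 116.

h^2 ≡ 116^2 = 13456 ≡ 356
h^4 ≡ 356^2 = 126736 ≡ 321
h^8 ≡ 321^2 = 103041 ≡ 206
h^16 ≡ 206^2 = 42436 ≡ 516
h^32 ≡ 516^2 = 266256 ≡ 326
h^64 ≡ 326^2 = 106276 ≡ 166
h^128 ≡ 166^2 = 27556 ≡ 46
167 = 128 + 32 + 4 + 2 + 1, so h^167 ≡ 46·326·321·356·116 ≡ 476 (mod 655)

476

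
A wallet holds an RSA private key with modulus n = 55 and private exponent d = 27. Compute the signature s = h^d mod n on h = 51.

6

h^27 mod 55 = 6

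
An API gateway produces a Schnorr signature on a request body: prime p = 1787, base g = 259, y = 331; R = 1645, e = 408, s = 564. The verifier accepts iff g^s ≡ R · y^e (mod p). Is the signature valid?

invalid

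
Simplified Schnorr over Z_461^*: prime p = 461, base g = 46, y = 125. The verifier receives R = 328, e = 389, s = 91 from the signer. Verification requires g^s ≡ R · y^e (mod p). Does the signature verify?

g^s mod p:
Squares mod 461: 46^1≡46, 46^2≡272, 46^4≡224, 46^8≡388, 46^16≡258, 46^32≡180, 46^64≡130
91 = 64 + 16 + 8 + 2 + 1, so 46^91 ≡ 130·258·388·272·46 ≡ 42 (mod 461)
R · y^e mod p:
Squares mod 461: 125^1≡125, 125^2≡412, 125^4≡96, 125^8≡457, 125^16≡16, 125^32≡256, 125^64≡74, 125^128≡405, 125^256≡370
389 = 256 + 128 + 4 + 1, so 125^389 ≡ 370·405·96·125 ≡ 350 (mod 461)
328·350 = 114800 ≡ 11 (mod 461)
42 ≠ 11; the check fails.

does not verify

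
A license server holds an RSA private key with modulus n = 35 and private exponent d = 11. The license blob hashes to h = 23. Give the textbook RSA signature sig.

32

Squares mod 35: h^1≡23, h^2≡4, h^4≡16, h^8≡11
11 = 8 + 2 + 1, so h^11 ≡ 11·4·23 ≡ 32 (mod 35)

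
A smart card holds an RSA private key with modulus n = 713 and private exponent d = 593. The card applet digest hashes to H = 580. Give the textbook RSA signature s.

313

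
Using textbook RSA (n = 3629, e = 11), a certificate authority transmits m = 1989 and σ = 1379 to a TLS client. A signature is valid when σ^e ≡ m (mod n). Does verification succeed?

σ^2 ≡ 1379^2 = 1901641 ≡ 45
σ^4 ≡ 45^2 = 2025
σ^8 ≡ 2025^2 = 4100625 ≡ 3484
11 = 8 + 2 + 1, so σ^11 ≡ 3484·45·1379 ≡ 1945 (mod 3629)
The recovered value 1945 does not match the digest 1989.

fails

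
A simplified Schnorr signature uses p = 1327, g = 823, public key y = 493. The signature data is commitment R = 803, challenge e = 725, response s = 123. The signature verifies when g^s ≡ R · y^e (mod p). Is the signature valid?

g^s mod p:
Squares mod 1327: 823^1≡823, 823^2≡559, 823^4≡636, 823^8≡1088, 823^16≡60, 823^32≡946, 823^64≡518
123 = 64 + 32 + 16 + 8 + 2 + 1, so 823^123 ≡ 518·946·60·1088·559·823 ≡ 1215 (mod 1327)
R · y^e mod p:
Squares mod 1327: 493^1≡493, 493^2≡208, 493^4≡800, 493^8≡386, 493^16≡372, 493^32≡376, 493^64≡714, 493^128≡228, 493^256≡231, 493^512≡281
725 = 512 + 128 + 64 + 16 + 4 + 1, so 493^725 ≡ 281·228·714·372·800·493 ≡ 1088 (mod 1327)
803·1088 = 873664 ≡ 498 (mod 1327)
1215 ≠ 498; the check fails.

invalid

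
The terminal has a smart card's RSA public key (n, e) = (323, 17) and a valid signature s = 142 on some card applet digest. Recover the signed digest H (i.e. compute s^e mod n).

Squares mod 323: s^1≡142, s^2≡138, s^4≡310, s^8≡169, s^16≡137
17 = 16 + 1, so s^17 ≡ 137·142 ≡ 74 (mod 323)

74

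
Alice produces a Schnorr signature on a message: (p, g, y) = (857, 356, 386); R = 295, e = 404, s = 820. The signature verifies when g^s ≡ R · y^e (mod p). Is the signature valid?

valid

g^s mod p:
356^2 = 126736 ≡ 757
356^4 ≡ 757^2 = 573049 ≡ 573
356^8 ≡ 573^2 = 328329 ≡ 98
356^16 ≡ 98^2 = 9604 ≡ 177
356^32 ≡ 177^2 = 31329 ≡ 477
356^64 ≡ 477^2 = 227529 ≡ 424
356^128 ≡ 424^2 = 179776 ≡ 663
356^256 ≡ 663^2 = 439569 ≡ 785
356^512 ≡ 785^2 = 616225 ≡ 42
820 = 512 + 256 + 32 + 16 + 4, so 356^820 ≡ 42·785·477·177·573 ≡ 622 (mod 857)
R · y^e mod p:
386^2 = 148996 ≡ 735
386^4 ≡ 735^2 = 540225 ≡ 315
386^8 ≡ 315^2 = 99225 ≡ 670
386^16 ≡ 670^2 = 448900 ≡ 689
386^32 ≡ 689^2 = 474721 ≡ 800
386^64 ≡ 800^2 = 640000 ≡ 678
386^128 ≡ 678^2 = 459684 ≡ 332
386^256 ≡ 332^2 = 110224 ≡ 528
404 = 256 + 128 + 16 + 4, so 386^404 ≡ 528·332·689·315 ≡ 740 (mod 857)
295·740 = 218300 ≡ 622 (mod 857)
622 ≡ 622 (mod 857); signature holds.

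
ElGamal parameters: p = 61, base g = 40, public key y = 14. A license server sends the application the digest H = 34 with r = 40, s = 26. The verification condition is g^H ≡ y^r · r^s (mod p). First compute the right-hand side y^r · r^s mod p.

48

14^2 = 196 ≡ 13
14^4 ≡ 13^2 = 169 ≡ 47
14^8 ≡ 47^2 = 2209 ≡ 13
14^16 ≡ 13^2 = 169 ≡ 47
14^32 ≡ 47^2 = 2209 ≡ 13
40 = 32 + 8, so 14^40 ≡ 13·13 ≡ 47 (mod 61)
40^2 = 1600 ≡ 14
40^4 ≡ 14^2 = 196 ≡ 13
40^8 ≡ 13^2 = 169 ≡ 47
40^16 ≡ 47^2 = 2209 ≡ 13
26 = 16 + 8 + 2, so 40^26 ≡ 13·47·14 ≡ 14 (mod 61)
y^r · r^s ≡ 47·14 = 658 ≡ 48 (mod 61)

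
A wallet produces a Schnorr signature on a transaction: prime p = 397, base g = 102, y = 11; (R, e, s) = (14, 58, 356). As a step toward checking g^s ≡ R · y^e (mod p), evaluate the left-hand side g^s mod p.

102^2 = 10404 ≡ 82
102^4 ≡ 82^2 = 6724 ≡ 372
102^8 ≡ 372^2 = 138384 ≡ 228
102^16 ≡ 228^2 = 51984 ≡ 374
102^32 ≡ 374^2 = 139876 ≡ 132
102^64 ≡ 132^2 = 17424 ≡ 353
102^128 ≡ 353^2 = 124609 ≡ 348
102^256 ≡ 348^2 = 121104 ≡ 19
356 = 256 + 64 + 32 + 4, so 102^356 ≡ 19·353·132·372 ≡ 47 (mod 397)

47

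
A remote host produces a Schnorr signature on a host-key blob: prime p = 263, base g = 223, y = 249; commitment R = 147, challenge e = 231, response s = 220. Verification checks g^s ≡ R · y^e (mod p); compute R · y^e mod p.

133

249^2 = 62001 ≡ 196
249^4 ≡ 196^2 = 38416 ≡ 18
249^8 ≡ 18^2 = 324 ≡ 61
249^16 ≡ 61^2 = 3721 ≡ 39
249^32 ≡ 39^2 = 1521 ≡ 206
249^64 ≡ 206^2 = 42436 ≡ 93
249^128 ≡ 93^2 = 8649 ≡ 233
231 = 128 + 64 + 32 + 4 + 2 + 1, so 249^231 ≡ 233·93·206·18·196·249 ≡ 51 (mod 263)
R · y^e ≡ 147·51 = 7497 ≡ 133 (mod 263)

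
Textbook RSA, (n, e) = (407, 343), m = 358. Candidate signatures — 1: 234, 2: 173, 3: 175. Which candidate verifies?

2

Candidate 1: Squares mod 407: 234^1≡234, 234^2≡218, 234^4≡312, 234^8≡71, 234^16≡157, 234^32≡229, 234^64≡345, 234^128≡181, 234^256≡201; 343 = 256 + 64 + 16 + 4 + 2 + 1, so 234^343 ≡ 201·345·157·312·218·234 ≡ 49 (mod 407)
Candidate 2: Squares mod 407: 173^1≡173, 173^2≡218, 173^4≡312, 173^8≡71, 173^16≡157, 173^32≡229, 173^64≡345, 173^128≡181, 173^256≡201; 343 = 256 + 64 + 16 + 4 + 2 + 1, so 173^343 ≡ 201·345·157·312·218·173 ≡ 358 (mod 407)
  → matches m = 358
Candidate 3: Squares mod 407: 175^1≡175, 175^2≡100, 175^4≡232, 175^8≡100, 175^16≡232, 175^32≡100, 175^64≡232, 175^128≡100, 175^256≡232; 343 = 256 + 64 + 16 + 4 + 2 + 1, so 175^343 ≡ 232·232·232·232·100·175 ≡ 175 (mod 407)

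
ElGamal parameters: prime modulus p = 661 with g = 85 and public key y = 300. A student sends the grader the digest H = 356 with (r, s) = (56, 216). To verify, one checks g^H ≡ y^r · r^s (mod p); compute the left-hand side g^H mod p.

85^2 = 7225 ≡ 615
85^4 ≡ 615^2 = 378225 ≡ 133
85^8 ≡ 133^2 = 17689 ≡ 503
85^16 ≡ 503^2 = 253009 ≡ 507
85^32 ≡ 507^2 = 257049 ≡ 581
85^64 ≡ 581^2 = 337561 ≡ 451
85^128 ≡ 451^2 = 203401 ≡ 474
85^256 ≡ 474^2 = 224676 ≡ 597
356 = 256 + 64 + 32 + 4, so 85^356 ≡ 597·451·581·133 ≡ 462 (mod 661)

462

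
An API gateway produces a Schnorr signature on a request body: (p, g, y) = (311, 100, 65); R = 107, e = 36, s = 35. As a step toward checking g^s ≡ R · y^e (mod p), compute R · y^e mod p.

65^2 = 4225 ≡ 182
65^4 ≡ 182^2 = 33124 ≡ 158
65^8 ≡ 158^2 = 24964 ≡ 84
65^16 ≡ 84^2 = 7056 ≡ 214
65^32 ≡ 214^2 = 45796 ≡ 79
36 = 32 + 4, so 65^36 ≡ 79·158 ≡ 42 (mod 311)
R · y^e ≡ 107·42 = 4494 ≡ 140 (mod 311)

140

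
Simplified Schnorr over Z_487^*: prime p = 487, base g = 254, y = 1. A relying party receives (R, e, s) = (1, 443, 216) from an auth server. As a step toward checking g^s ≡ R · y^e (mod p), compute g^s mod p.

254^216 mod 487 = 1

1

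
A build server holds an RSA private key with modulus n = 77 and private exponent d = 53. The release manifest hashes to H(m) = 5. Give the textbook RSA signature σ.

59

Squares mod 77: (H(m))^1≡5, (H(m))^2≡25, (H(m))^4≡9, (H(m))^8≡4, (H(m))^16≡16, (H(m))^32≡25
53 = 32 + 16 + 4 + 1, so (H(m))^53 ≡ 25·16·9·5 ≡ 59 (mod 77)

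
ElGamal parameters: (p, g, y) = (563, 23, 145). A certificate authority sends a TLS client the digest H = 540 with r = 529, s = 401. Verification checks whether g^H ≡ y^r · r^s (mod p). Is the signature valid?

valid

Left side g^H mod p:
23^2 = 529
23^4 ≡ 529^2 = 279841 ≡ 30
23^8 ≡ 30^2 = 900 ≡ 337
23^16 ≡ 337^2 = 113569 ≡ 406
23^32 ≡ 406^2 = 164836 ≡ 440
23^64 ≡ 440^2 = 193600 ≡ 491
23^128 ≡ 491^2 = 241081 ≡ 117
23^256 ≡ 117^2 = 13689 ≡ 177
23^512 ≡ 177^2 = 31329 ≡ 364
540 = 512 + 16 + 8 + 4, so 23^540 ≡ 364·406·337·30 ≡ 84 (mod 563)
Right side y^r · r^s mod p:
145^2 = 21025 ≡ 194
145^4 ≡ 194^2 = 37636 ≡ 478
145^8 ≡ 478^2 = 228484 ≡ 469
145^16 ≡ 469^2 = 219961 ≡ 391
145^32 ≡ 391^2 = 152881 ≡ 308
145^64 ≡ 308^2 = 94864 ≡ 280
145^128 ≡ 280^2 = 78400 ≡ 143
145^256 ≡ 143^2 = 20449 ≡ 181
145^512 ≡ 181^2 = 32761 ≡ 107
529 = 512 + 16 + 1, so 145^529 ≡ 107·391·145 ≡ 40 (mod 563)
529^2 = 279841 ≡ 30
529^4 ≡ 30^2 = 900 ≡ 337
529^8 ≡ 337^2 = 113569 ≡ 406
529^16 ≡ 406^2 = 164836 ≡ 440
529^32 ≡ 440^2 = 193600 ≡ 491
529^64 ≡ 491^2 = 241081 ≡ 117
529^128 ≡ 117^2 = 13689 ≡ 177
529^256 ≡ 177^2 = 31329 ≡ 364
401 = 256 + 128 + 16 + 1, so 529^401 ≡ 364·177·440·529 ≡ 171 (mod 563)
40·171 = 6840 ≡ 84 (mod 563)
84 ≡ 84 (mod 563), so the signature is genuine.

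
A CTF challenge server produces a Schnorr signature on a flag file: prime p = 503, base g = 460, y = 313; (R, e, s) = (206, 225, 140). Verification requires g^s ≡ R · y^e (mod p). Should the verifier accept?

g^s mod p:
460^2 = 211600 ≡ 340
460^4 ≡ 340^2 = 115600 ≡ 413
460^8 ≡ 413^2 = 170569 ≡ 52
460^16 ≡ 52^2 = 2704 ≡ 189
460^32 ≡ 189^2 = 35721 ≡ 8
460^64 ≡ 8^2 = 64
460^128 ≡ 64^2 = 4096 ≡ 72
140 = 128 + 8 + 4, so 460^140 ≡ 72·52·413 ≡ 50 (mod 503)
R · y^e mod p:
313^2 = 97969 ≡ 387
313^4 ≡ 387^2 = 149769 ≡ 378
313^8 ≡ 378^2 = 142884 ≡ 32
313^16 ≡ 32^2 = 1024 ≡ 18
313^32 ≡ 18^2 = 324
313^64 ≡ 324^2 = 104976 ≡ 352
313^128 ≡ 352^2 = 123904 ≡ 166
225 = 128 + 64 + 32 + 1, so 313^225 ≡ 166·352·324·313 ≡ 303 (mod 503)
206·303 = 62418 ≡ 46 (mod 503)
50 ≠ 46; the check fails.

reject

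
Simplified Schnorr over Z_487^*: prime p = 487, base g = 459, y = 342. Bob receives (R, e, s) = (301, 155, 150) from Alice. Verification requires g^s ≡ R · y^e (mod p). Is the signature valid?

valid

g^s mod p:
459^150 mod 487 = 312
R · y^e mod p:
342^155 mod 487 = 124
301·124 = 37324 ≡ 312 (mod 487)
312 ≡ 312 (mod 487); signature holds.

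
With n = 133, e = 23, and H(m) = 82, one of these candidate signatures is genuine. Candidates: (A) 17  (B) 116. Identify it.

A

Candidate A: 17^2 = 289 ≡ 23; 17^4 ≡ 23^2 = 529 ≡ 130; 17^8 ≡ 130^2 = 16900 ≡ 9; 17^16 ≡ 9^2 = 81; 23 = 16 + 4 + 2 + 1, so 17^23 ≡ 81·130·23·17 ≡ 82 (mod 133)
  → matches H(m) = 82
Candidate B: 116^2 = 13456 ≡ 23; 116^4 ≡ 23^2 = 529 ≡ 130; 116^8 ≡ 130^2 = 16900 ≡ 9; 116^16 ≡ 9^2 = 81; 23 = 16 + 4 + 2 + 1, so 116^23 ≡ 81·130·23·116 ≡ 51 (mod 133)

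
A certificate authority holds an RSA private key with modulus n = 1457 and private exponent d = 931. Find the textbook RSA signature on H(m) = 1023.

Squares mod 1457: (H(m))^1≡1023, (H(m))^2≡403, (H(m))^4≡682, (H(m))^8≡341, (H(m))^16≡1178, (H(m))^32≡620, (H(m))^64≡1209, (H(m))^128≡310, (H(m))^256≡1395, (H(m))^512≡930
931 = 512 + 256 + 128 + 32 + 2 + 1, so (H(m))^931 ≡ 930·1395·310·620·403·1023 ≡ 713 (mod 1457)

713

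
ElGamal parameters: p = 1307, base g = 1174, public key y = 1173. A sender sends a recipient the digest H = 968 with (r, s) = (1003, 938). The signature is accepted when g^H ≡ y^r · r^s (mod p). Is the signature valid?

Left side g^H mod p:
Squares mod 1307: 1174^1≡1174, 1174^2≡698, 1174^4≡1000, 1174^8≡145, 1174^16≡113, 1174^32≡1006, 1174^64≡418, 1174^128≡893, 1174^256≡179, 1174^512≡673
968 = 512 + 256 + 128 + 64 + 8, so 1174^968 ≡ 673·179·893·418·145 ≡ 461 (mod 1307)
Right side y^r · r^s mod p:
Squares mod 1307: 1173^1≡1173, 1173^2≡965, 1173^4≡641, 1173^8≡483, 1173^16≡643, 1173^32≡437, 1173^64≡147, 1173^128≡697, 1173^256≡912, 1173^512≡492
1003 = 512 + 256 + 128 + 64 + 32 + 8 + 2 + 1, so 1173^1003 ≡ 492·912·697·147·437·483·965·1173 ≡ 1220 (mod 1307)
Squares mod 1307: 1003^1≡1003, 1003^2≡926, 1003^4≡84, 1003^8≡521, 1003^16≡892, 1003^32≡1008, 1003^64≡525, 1003^128≡1155, 1003^256≡885, 1003^512≡332
938 = 512 + 256 + 128 + 32 + 8 + 2, so 1003^938 ≡ 332·885·1155·1008·521·926 ≡ 190 (mod 1307)
1220·190 = 231800 ≡ 461 (mod 1307)
461 ≡ 461 (mod 1307), so the signature is genuine.

valid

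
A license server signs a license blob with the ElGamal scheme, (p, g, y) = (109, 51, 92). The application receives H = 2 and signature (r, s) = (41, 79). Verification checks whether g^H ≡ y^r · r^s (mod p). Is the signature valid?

invalid

Left side g^H mod p:
Squares mod 109: 51^1≡51, 51^2≡94
51^2 ≡ 94 (mod 109)
Right side y^r · r^s mod p:
Squares mod 109: 92^1≡92, 92^2≡71, 92^4≡27, 92^8≡75, 92^16≡66, 92^32≡105
41 = 32 + 8 + 1, so 92^41 ≡ 105·75·92 ≡ 86 (mod 109)
Squares mod 109: 41^1≡41, 41^2≡46, 41^4≡45, 41^8≡63, 41^16≡45, 41^32≡63, 41^64≡45
79 = 64 + 8 + 4 + 2 + 1, so 41^79 ≡ 45·63·45·46·41 ≡ 68 (mod 109)
86·68 = 5848 ≡ 71 (mod 109)
94 ≠ 71, so verification fails.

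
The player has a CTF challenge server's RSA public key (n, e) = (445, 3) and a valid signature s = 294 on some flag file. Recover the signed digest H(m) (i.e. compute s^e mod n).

14

Squares mod 445: s^1≡294, s^2≡106
3 = 2 + 1, so s^3 ≡ 106·294 ≡ 14 (mod 445)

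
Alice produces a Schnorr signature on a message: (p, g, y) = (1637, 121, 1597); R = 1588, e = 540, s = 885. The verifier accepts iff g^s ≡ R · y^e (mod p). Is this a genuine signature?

g^s mod p:
Squares mod 1637: 121^1≡121, 121^2≡1545, 121^4≡279, 121^8≡902, 121^16≡15, 121^32≡225, 121^64≡1515, 121^128≡151, 121^256≡1520, 121^512≡593
885 = 512 + 256 + 64 + 32 + 16 + 4 + 1, so 121^885 ≡ 593·1520·1515·225·15·279·121 ≡ 1031 (mod 1637)
R · y^e mod p:
Squares mod 1637: 1597^1≡1597, 1597^2≡1600, 1597^4≡1369, 1597^8≡1433, 1597^16≡691, 1597^32≡1114, 1597^64≡150, 1597^128≡1219, 1597^256≡1202, 1597^512≡970
540 = 512 + 16 + 8 + 4, so 1597^540 ≡ 970·691·1433·1369 ≡ 146 (mod 1637)
1588·146 = 231848 ≡ 1031 (mod 1637)
1031 ≡ 1031 (mod 1637); signature holds.

genuine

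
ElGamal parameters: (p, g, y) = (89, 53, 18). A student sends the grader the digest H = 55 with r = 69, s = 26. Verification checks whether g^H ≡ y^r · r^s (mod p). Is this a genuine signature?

forged

Left side g^H mod p:
53^55 mod 89 = 55
Right side y^r · r^s mod p:
18^69 mod 89 = 42
69^26 mod 89 = 22
42·22 = 924 ≡ 34 (mod 89)
55 ≠ 34, so verification fails.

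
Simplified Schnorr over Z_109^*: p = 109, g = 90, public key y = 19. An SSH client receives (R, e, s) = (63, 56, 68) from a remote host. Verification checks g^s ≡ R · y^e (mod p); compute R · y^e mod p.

38

Squares mod 109: 19^1≡19, 19^2≡34, 19^4≡66, 19^8≡105, 19^16≡16, 19^32≡38
56 = 32 + 16 + 8, so 19^56 ≡ 38·16·105 ≡ 75 (mod 109)
R · y^e ≡ 63·75 = 4725 ≡ 38 (mod 109)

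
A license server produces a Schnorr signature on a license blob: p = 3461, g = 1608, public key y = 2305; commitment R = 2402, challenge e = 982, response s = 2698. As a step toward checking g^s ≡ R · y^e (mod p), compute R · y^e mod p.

2372

Squares mod 3461: 2305^1≡2305, 2305^2≡390, 2305^4≡3277, 2305^8≡2707, 2305^16≡912, 2305^32≡1104, 2305^64≡544, 2305^128≡1751, 2305^256≡3016, 2305^512≡748
982 = 512 + 256 + 128 + 64 + 16 + 4 + 2, so 2305^982 ≡ 748·3016·1751·544·912·3277·390 ≡ 805 (mod 3461)
R · y^e ≡ 2402·805 = 1933610 ≡ 2372 (mod 3461)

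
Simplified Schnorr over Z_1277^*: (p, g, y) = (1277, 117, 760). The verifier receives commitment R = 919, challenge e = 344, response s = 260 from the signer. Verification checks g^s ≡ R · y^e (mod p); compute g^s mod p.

Squares mod 1277: 117^1≡117, 117^2≡919, 117^4≡464, 117^8≡760, 117^16≡396, 117^32≡1022, 117^64≡1175, 117^128≡188, 117^256≡865
260 = 256 + 4, so 117^260 ≡ 865·464 ≡ 382 (mod 1277)

382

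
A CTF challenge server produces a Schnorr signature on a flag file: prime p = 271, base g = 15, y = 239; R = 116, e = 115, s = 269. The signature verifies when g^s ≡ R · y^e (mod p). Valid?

g^s mod p:
Squares mod 271: 15^1≡15, 15^2≡225, 15^4≡219, 15^8≡265, 15^16≡36, 15^32≡212, 15^64≡229, 15^128≡138, 15^256≡74
269 = 256 + 8 + 4 + 1, so 15^269 ≡ 74·265·219·15 ≡ 253 (mod 271)
R · y^e mod p:
Squares mod 271: 239^1≡239, 239^2≡211, 239^4≡77, 239^8≡238, 239^16≡5, 239^32≡25, 239^64≡83
115 = 64 + 32 + 16 + 2 + 1, so 239^115 ≡ 83·25·5·211·239 ≡ 145 (mod 271)
116·145 = 16820 ≡ 18 (mod 271)
253 ≠ 18; the check fails.

no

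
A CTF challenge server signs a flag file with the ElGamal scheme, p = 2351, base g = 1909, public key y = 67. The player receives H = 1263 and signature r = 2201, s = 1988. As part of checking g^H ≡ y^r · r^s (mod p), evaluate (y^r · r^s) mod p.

67^2 = 4489 ≡ 2138
67^4 ≡ 2138^2 = 4571044 ≡ 700
67^8 ≡ 700^2 = 490000 ≡ 992
67^16 ≡ 992^2 = 984064 ≡ 1346
67^32 ≡ 1346^2 = 1811716 ≡ 1446
67^64 ≡ 1446^2 = 2090916 ≡ 877
67^128 ≡ 877^2 = 769129 ≡ 352
67^256 ≡ 352^2 = 123904 ≡ 1652
67^512 ≡ 1652^2 = 2729104 ≡ 1944
67^1024 ≡ 1944^2 = 3779136 ≡ 1079
67^2048 ≡ 1079^2 = 1164241 ≡ 496
2201 = 2048 + 128 + 16 + 8 + 1, so 67^2201 ≡ 496·352·1346·992·67 ≡ 1780 (mod 2351)
2201^2 = 4844401 ≡ 1341
2201^4 ≡ 1341^2 = 1798281 ≡ 2117
2201^8 ≡ 2117^2 = 4481689 ≡ 683
2201^16 ≡ 683^2 = 466489 ≡ 991
2201^32 ≡ 991^2 = 982081 ≡ 1714
2201^64 ≡ 1714^2 = 2937796 ≡ 1397
2201^128 ≡ 1397^2 = 1951609 ≡ 279
2201^256 ≡ 279^2 = 77841 ≡ 258
2201^512 ≡ 258^2 = 66564 ≡ 736
2201^1024 ≡ 736^2 = 541696 ≡ 966
1988 = 1024 + 512 + 256 + 128 + 64 + 4, so 2201^1988 ≡ 966·736·258·279·1397·2117 ≡ 2038 (mod 2351)
y^r · r^s ≡ 1780·2038 = 3627640 ≡ 47 (mod 2351)

47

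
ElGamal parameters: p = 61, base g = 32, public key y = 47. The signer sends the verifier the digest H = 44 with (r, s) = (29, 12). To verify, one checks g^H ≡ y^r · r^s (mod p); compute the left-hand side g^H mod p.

13

32^2 = 1024 ≡ 48
32^4 ≡ 48^2 = 2304 ≡ 47
32^8 ≡ 47^2 = 2209 ≡ 13
32^16 ≡ 13^2 = 169 ≡ 47
32^32 ≡ 47^2 = 2209 ≡ 13
44 = 32 + 8 + 4, so 32^44 ≡ 13·13·47 ≡ 13 (mod 61)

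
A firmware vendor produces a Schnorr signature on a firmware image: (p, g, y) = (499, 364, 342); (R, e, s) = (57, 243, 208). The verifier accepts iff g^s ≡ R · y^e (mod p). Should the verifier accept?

accept

g^s mod p:
364^2 = 132496 ≡ 261
364^4 ≡ 261^2 = 68121 ≡ 257
364^8 ≡ 257^2 = 66049 ≡ 181
364^16 ≡ 181^2 = 32761 ≡ 326
364^32 ≡ 326^2 = 106276 ≡ 488
364^64 ≡ 488^2 = 238144 ≡ 121
364^128 ≡ 121^2 = 14641 ≡ 170
208 = 128 + 64 + 16, so 364^208 ≡ 170·121·326 ≡ 258 (mod 499)
R · y^e mod p:
342^2 = 116964 ≡ 198
342^4 ≡ 198^2 = 39204 ≡ 282
342^8 ≡ 282^2 = 79524 ≡ 183
342^16 ≡ 183^2 = 33489 ≡ 56
342^32 ≡ 56^2 = 3136 ≡ 142
342^64 ≡ 142^2 = 20164 ≡ 204
342^128 ≡ 204^2 = 41616 ≡ 199
243 = 128 + 64 + 32 + 16 + 2 + 1, so 342^243 ≡ 199·204·142·56·198·342 ≡ 451 (mod 499)
57·451 = 25707 ≡ 258 (mod 499)
258 ≡ 258 (mod 499); signature holds.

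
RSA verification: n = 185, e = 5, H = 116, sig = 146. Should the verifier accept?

accept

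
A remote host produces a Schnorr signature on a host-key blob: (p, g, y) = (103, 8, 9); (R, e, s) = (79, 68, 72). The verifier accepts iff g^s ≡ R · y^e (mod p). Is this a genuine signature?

genuine

g^s mod p:
8^2 = 64
8^4 ≡ 64^2 = 4096 ≡ 79
8^8 ≡ 79^2 = 6241 ≡ 61
8^16 ≡ 61^2 = 3721 ≡ 13
8^32 ≡ 13^2 = 169 ≡ 66
8^64 ≡ 66^2 = 4356 ≡ 30
72 = 64 + 8, so 8^72 ≡ 30·61 ≡ 79 (mod 103)
R · y^e mod p:
9^2 = 81
9^4 ≡ 81^2 = 6561 ≡ 72
9^8 ≡ 72^2 = 5184 ≡ 34
9^16 ≡ 34^2 = 1156 ≡ 23
9^32 ≡ 23^2 = 529 ≡ 14
9^64 ≡ 14^2 = 196 ≡ 93
68 = 64 + 4, so 9^68 ≡ 93·72 ≡ 1 (mod 103)
79·1 = 79 ≡ 79 (mod 103)
79 ≡ 79 (mod 103); signature holds.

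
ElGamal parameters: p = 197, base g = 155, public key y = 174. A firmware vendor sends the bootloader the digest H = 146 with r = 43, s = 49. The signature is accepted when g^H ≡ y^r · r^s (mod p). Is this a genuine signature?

genuine

Left side g^H mod p:
155^2 = 24025 ≡ 188
155^4 ≡ 188^2 = 35344 ≡ 81
155^8 ≡ 81^2 = 6561 ≡ 60
155^16 ≡ 60^2 = 3600 ≡ 54
155^32 ≡ 54^2 = 2916 ≡ 158
155^64 ≡ 158^2 = 24964 ≡ 142
155^128 ≡ 142^2 = 20164 ≡ 70
146 = 128 + 16 + 2, so 155^146 ≡ 70·54·188 ≡ 61 (mod 197)
Right side y^r · r^s mod p:
174^2 = 30276 ≡ 135
174^4 ≡ 135^2 = 18225 ≡ 101
174^8 ≡ 101^2 = 10201 ≡ 154
174^16 ≡ 154^2 = 23716 ≡ 76
174^32 ≡ 76^2 = 5776 ≡ 63
43 = 32 + 8 + 2 + 1, so 174^43 ≡ 63·154·135·174 ≡ 136 (mod 197)
43^2 = 1849 ≡ 76
43^4 ≡ 76^2 = 5776 ≡ 63
43^8 ≡ 63^2 = 3969 ≡ 29
43^16 ≡ 29^2 = 841 ≡ 53
43^32 ≡ 53^2 = 2809 ≡ 51
49 = 32 + 16 + 1, so 43^49 ≡ 51·53·43 ≡ 196 (mod 197)
136·196 = 26656 ≡ 61 (mod 197)
61 ≡ 61 (mod 197), so the signature is genuine.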